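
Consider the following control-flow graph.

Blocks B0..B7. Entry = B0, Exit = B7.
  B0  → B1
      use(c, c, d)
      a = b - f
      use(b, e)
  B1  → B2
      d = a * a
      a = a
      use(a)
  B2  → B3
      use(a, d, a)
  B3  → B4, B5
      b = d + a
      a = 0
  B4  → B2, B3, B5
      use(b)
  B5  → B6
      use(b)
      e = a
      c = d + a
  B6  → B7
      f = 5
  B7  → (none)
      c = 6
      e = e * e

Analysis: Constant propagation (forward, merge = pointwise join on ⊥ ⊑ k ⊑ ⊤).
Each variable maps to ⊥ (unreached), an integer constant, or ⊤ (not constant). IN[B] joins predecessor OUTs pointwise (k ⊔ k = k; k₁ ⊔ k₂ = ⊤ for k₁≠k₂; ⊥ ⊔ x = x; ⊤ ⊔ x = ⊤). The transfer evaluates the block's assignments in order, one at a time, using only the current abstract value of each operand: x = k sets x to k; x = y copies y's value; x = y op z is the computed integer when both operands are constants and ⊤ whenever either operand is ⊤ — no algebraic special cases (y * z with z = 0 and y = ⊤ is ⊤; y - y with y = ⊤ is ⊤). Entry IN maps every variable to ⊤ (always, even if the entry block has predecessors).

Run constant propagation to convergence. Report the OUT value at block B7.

Answer: {a: 0, b: ⊤, c: 6, d: ⊤, e: 0, f: 5}

Trace:
Fixpoint table:
  B0:  IN=(all ⊤)  OUT=(all ⊤)
  B1:  IN=(all ⊤)  OUT=(all ⊤)
  B2:  IN=(all ⊤)  OUT=(all ⊤)
  B3:  IN=(all ⊤)  OUT={a:0; rest ⊤}
  B4:  IN={a:0; rest ⊤}  OUT={a:0; rest ⊤}
  B5:  IN={a:0; rest ⊤}  OUT={a:0, e:0; rest ⊤}
  B6:  IN={a:0, e:0; rest ⊤}  OUT={a:0, e:0, f:5; rest ⊤}
  B7:  IN={a:0, e:0, f:5; rest ⊤}  OUT={a:0, c:6, e:0, f:5; rest ⊤}

Merge at B7: IN[B7] = OUT[B6] = {a: 0, b: ⊤, c: ⊤, d: ⊤, e: 0, f: 5}
Applying B7's transfer function to that IN value gives OUT[B7] (row B7 above).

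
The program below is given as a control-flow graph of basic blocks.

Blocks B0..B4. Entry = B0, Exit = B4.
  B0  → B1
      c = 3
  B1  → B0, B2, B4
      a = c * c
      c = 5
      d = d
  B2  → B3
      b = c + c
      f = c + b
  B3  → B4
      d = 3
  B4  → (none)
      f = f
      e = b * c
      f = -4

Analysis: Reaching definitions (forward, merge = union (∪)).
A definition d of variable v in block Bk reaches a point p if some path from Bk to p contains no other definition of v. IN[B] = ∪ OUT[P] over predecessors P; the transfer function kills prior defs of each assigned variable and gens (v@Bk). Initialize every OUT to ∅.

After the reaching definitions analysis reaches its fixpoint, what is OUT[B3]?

Per-block solution:
  B0:  IN={a@B1, c@B1, d@B1}  OUT={a@B1, c@B0, d@B1}
  B1:  IN={a@B1, c@B0, d@B1}  OUT={a@B1, c@B1, d@B1}
  B2:  IN={a@B1, c@B1, d@B1}  OUT={a@B1, b@B2, c@B1, d@B1, f@B2}
  B3:  IN={a@B1, b@B2, c@B1, d@B1, f@B2}  OUT={a@B1, b@B2, c@B1, d@B3, f@B2}
  B4:  IN={a@B1, b@B2, c@B1, d@B1, d@B3, f@B2}  OUT={a@B1, b@B2, c@B1, d@B1, d@B3, e@B4, f@B4}

Merge at B3: IN[B3] = OUT[B2] = {a@B1, b@B2, c@B1, d@B1, f@B2}
Applying B3's transfer function to that IN value gives OUT[B3] (row B3 above).

Answer: {a@B1, b@B2, c@B1, d@B3, f@B2}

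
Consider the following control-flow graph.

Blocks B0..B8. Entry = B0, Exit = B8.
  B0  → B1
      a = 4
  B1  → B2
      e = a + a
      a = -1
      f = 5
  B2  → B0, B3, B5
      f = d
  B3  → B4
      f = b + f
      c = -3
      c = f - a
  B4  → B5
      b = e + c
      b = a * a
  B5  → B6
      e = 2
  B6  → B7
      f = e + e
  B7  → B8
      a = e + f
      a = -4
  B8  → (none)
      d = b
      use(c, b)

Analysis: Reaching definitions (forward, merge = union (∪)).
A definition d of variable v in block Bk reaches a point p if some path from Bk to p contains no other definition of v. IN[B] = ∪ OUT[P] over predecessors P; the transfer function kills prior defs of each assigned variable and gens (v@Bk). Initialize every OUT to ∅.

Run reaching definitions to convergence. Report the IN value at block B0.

Per-block solution:
  B0: | IN={a@B1, e@B1, f@B2} | OUT={a@B0, e@B1, f@B2}
  B1: | IN={a@B0, e@B1, f@B2} | OUT={a@B1, e@B1, f@B1}
  B2: | IN={a@B1, e@B1, f@B1} | OUT={a@B1, e@B1, f@B2}
  B3: | IN={a@B1, e@B1, f@B2} | OUT={a@B1, c@B3, e@B1, f@B3}
  B4: | IN={a@B1, c@B3, e@B1, f@B3} | OUT={a@B1, b@B4, c@B3, e@B1, f@B3}
  B5: | IN={a@B1, b@B4, c@B3, e@B1, f@B2, f@B3} | OUT={a@B1, b@B4, c@B3, e@B5, f@B2, f@B3}
  B6: | IN={a@B1, b@B4, c@B3, e@B5, f@B2, f@B3} | OUT={a@B1, b@B4, c@B3, e@B5, f@B6}
  B7: | IN={a@B1, b@B4, c@B3, e@B5, f@B6} | OUT={a@B7, b@B4, c@B3, e@B5, f@B6}
  B8: | IN={a@B7, b@B4, c@B3, e@B5, f@B6} | OUT={a@B7, b@B4, c@B3, d@B8, e@B5, f@B6}

Merge at B0 (entry node, so the boundary value {} is joined with the incoming edge(s)): IN[B0] = {} ⊔ OUT[B2] = {a@B1, e@B1, f@B2}

Answer: {a@B1, e@B1, f@B2}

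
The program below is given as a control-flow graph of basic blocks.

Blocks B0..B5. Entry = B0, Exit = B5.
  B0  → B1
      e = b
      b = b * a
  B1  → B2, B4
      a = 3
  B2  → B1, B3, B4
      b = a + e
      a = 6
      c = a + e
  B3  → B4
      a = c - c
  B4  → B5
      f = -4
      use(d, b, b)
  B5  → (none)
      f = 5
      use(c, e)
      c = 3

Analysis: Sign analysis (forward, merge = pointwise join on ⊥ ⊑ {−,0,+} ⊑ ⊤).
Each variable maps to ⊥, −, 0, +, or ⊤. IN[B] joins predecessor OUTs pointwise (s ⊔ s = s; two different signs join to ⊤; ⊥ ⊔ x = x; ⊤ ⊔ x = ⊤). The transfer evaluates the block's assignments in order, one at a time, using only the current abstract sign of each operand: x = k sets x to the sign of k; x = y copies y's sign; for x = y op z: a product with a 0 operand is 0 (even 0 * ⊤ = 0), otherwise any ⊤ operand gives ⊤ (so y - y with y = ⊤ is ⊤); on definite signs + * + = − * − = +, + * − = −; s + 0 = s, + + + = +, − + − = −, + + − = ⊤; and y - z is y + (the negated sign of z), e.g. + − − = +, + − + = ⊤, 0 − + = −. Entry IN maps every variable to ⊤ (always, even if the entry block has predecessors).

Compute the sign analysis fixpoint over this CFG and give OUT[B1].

Answer: {a: +, b: ⊤, c: ⊤, d: ⊤, e: ⊤, f: ⊤}

Trace:
Fixpoint table:
  B0:   IN=(all ⊤)   OUT=(all ⊤)
  B1:   IN=(all ⊤)   OUT={a:+; rest ⊤}
  B2:   IN={a:+; rest ⊤}   OUT={a:+; rest ⊤}
  B3:   IN={a:+; rest ⊤}   OUT=(all ⊤)
  B4:   IN=(all ⊤)   OUT={f:-; rest ⊤}
  B5:   IN={f:-; rest ⊤}   OUT={c:+, f:+; rest ⊤}

Merge at B1: IN[B1] = OUT[B0] ⊔ OUT[B2] = {a: ⊤, b: ⊤, c: ⊤, d: ⊤, e: ⊤, f: ⊤}
Applying B1's transfer function to that IN value gives OUT[B1] (row B1 above).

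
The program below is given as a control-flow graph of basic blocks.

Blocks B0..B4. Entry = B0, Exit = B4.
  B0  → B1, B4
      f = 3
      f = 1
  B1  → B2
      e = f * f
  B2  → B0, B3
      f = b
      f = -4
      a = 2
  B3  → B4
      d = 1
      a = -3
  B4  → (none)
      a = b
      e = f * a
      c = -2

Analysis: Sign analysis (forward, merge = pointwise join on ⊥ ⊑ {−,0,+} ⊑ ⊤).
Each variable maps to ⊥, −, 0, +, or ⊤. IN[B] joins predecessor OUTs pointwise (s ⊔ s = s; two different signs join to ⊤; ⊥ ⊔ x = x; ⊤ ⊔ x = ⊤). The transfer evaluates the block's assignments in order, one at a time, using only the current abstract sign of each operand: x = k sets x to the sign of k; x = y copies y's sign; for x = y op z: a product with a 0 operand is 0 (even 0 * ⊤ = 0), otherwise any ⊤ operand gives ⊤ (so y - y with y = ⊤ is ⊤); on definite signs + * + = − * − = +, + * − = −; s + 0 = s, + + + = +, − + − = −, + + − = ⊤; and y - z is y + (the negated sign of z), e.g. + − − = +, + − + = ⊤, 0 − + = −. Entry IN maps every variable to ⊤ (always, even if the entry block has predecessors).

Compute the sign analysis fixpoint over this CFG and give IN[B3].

Converged values:
  B0:  IN=(all ⊤)  OUT={f:+; rest ⊤}
  B1:  IN={f:+; rest ⊤}  OUT={e:+, f:+; rest ⊤}
  B2:  IN={e:+, f:+; rest ⊤}  OUT={a:+, e:+, f:-; rest ⊤}
  B3:  IN={a:+, e:+, f:-; rest ⊤}  OUT={a:-, d:+, e:+, f:-; rest ⊤}
  B4:  IN=(all ⊤)  OUT={c:-; rest ⊤}

Merge at B3: IN[B3] = OUT[B2] = {a: +, b: ⊤, c: ⊤, d: ⊤, e: +, f: -}

Answer: {a: +, b: ⊤, c: ⊤, d: ⊤, e: +, f: -}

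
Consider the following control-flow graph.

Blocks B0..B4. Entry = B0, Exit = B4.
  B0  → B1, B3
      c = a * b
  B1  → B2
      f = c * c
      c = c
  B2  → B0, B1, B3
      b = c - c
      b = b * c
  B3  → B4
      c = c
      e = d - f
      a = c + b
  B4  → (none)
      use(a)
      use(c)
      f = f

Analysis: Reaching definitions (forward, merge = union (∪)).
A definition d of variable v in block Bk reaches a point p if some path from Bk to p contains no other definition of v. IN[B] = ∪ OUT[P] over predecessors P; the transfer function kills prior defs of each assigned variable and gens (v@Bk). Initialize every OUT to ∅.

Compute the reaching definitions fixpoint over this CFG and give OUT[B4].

Answer: {a@B3, b@B2, c@B3, e@B3, f@B4}

Trace:
Fixpoint table:
  B0:  IN={b@B2, c@B1, f@B1}  OUT={b@B2, c@B0, f@B1}
  B1:  IN={b@B2, c@B0, c@B1, f@B1}  OUT={b@B2, c@B1, f@B1}
  B2:  IN={b@B2, c@B1, f@B1}  OUT={b@B2, c@B1, f@B1}
  B3:  IN={b@B2, c@B0, c@B1, f@B1}  OUT={a@B3, b@B2, c@B3, e@B3, f@B1}
  B4:  IN={a@B3, b@B2, c@B3, e@B3, f@B1}  OUT={a@B3, b@B2, c@B3, e@B3, f@B4}

Merge at B4: IN[B4] = OUT[B3] = {a@B3, b@B2, c@B3, e@B3, f@B1}
Applying B4's transfer function to that IN value gives OUT[B4] (row B4 above).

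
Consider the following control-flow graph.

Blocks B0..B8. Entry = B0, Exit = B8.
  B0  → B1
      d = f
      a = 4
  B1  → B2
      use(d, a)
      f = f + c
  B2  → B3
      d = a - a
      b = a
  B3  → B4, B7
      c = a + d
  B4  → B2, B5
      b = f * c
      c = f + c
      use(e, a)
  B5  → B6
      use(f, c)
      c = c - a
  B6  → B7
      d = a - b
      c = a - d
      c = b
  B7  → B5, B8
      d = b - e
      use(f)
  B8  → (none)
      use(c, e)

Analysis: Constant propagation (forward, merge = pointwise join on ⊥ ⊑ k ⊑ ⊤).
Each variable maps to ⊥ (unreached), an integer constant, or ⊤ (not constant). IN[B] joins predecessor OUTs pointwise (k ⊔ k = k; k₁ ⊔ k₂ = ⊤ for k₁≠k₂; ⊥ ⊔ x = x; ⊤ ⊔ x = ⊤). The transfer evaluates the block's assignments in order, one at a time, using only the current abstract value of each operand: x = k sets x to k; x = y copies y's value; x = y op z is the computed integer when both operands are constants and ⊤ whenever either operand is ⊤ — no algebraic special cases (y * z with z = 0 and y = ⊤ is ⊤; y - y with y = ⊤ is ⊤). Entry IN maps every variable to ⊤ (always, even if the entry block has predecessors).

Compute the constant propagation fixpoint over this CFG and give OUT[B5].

Fixpoint table:
  B0:  IN=(all ⊤)  OUT={a:4; rest ⊤}
  B1:  IN={a:4; rest ⊤}  OUT={a:4; rest ⊤}
  B2:  IN={a:4; rest ⊤}  OUT={a:4, b:4, d:0; rest ⊤}
  B3:  IN={a:4, b:4, d:0; rest ⊤}  OUT={a:4, b:4, c:4, d:0; rest ⊤}
  B4:  IN={a:4, b:4, c:4, d:0; rest ⊤}  OUT={a:4, d:0; rest ⊤}
  B5:  IN={a:4; rest ⊤}  OUT={a:4; rest ⊤}
  B6:  IN={a:4; rest ⊤}  OUT={a:4; rest ⊤}
  B7:  IN={a:4; rest ⊤}  OUT={a:4; rest ⊤}
  B8:  IN={a:4; rest ⊤}  OUT={a:4; rest ⊤}

Merge at B5: IN[B5] = OUT[B4] ⊔ OUT[B7] = {a: 4, b: ⊤, c: ⊤, d: ⊤, e: ⊤, f: ⊤}
Applying B5's transfer function to that IN value gives OUT[B5] (row B5 above).

Answer: {a: 4, b: ⊤, c: ⊤, d: ⊤, e: ⊤, f: ⊤}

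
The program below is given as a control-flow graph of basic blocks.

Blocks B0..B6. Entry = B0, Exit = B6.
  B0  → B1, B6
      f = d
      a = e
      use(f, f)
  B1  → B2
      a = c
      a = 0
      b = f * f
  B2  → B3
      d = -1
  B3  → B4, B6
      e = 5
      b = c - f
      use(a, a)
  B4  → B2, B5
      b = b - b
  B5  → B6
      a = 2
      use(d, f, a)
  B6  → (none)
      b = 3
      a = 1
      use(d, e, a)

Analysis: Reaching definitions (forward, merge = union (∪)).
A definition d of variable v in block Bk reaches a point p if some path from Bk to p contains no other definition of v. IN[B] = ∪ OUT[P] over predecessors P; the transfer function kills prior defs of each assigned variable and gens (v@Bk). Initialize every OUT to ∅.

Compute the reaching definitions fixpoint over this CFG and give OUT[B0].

Answer: {a@B0, f@B0}

Working:
Converged values:
  B0: | IN={} | OUT={a@B0, f@B0}
  B1: | IN={a@B0, f@B0} | OUT={a@B1, b@B1, f@B0}
  B2: | IN={a@B1, b@B1, b@B4, d@B2, e@B3, f@B0} | OUT={a@B1, b@B1, b@B4, d@B2, e@B3, f@B0}
  B3: | IN={a@B1, b@B1, b@B4, d@B2, e@B3, f@B0} | OUT={a@B1, b@B3, d@B2, e@B3, f@B0}
  B4: | IN={a@B1, b@B3, d@B2, e@B3, f@B0} | OUT={a@B1, b@B4, d@B2, e@B3, f@B0}
  B5: | IN={a@B1, b@B4, d@B2, e@B3, f@B0} | OUT={a@B5, b@B4, d@B2, e@B3, f@B0}
  B6: | IN={a@B0, a@B1, a@B5, b@B3, b@B4, d@B2, e@B3, f@B0} | OUT={a@B6, b@B6, d@B2, e@B3, f@B0}

B0 is the boundary node: IN[B0] = {}
Applying B0's transfer function to that IN value gives OUT[B0] (row B0 above).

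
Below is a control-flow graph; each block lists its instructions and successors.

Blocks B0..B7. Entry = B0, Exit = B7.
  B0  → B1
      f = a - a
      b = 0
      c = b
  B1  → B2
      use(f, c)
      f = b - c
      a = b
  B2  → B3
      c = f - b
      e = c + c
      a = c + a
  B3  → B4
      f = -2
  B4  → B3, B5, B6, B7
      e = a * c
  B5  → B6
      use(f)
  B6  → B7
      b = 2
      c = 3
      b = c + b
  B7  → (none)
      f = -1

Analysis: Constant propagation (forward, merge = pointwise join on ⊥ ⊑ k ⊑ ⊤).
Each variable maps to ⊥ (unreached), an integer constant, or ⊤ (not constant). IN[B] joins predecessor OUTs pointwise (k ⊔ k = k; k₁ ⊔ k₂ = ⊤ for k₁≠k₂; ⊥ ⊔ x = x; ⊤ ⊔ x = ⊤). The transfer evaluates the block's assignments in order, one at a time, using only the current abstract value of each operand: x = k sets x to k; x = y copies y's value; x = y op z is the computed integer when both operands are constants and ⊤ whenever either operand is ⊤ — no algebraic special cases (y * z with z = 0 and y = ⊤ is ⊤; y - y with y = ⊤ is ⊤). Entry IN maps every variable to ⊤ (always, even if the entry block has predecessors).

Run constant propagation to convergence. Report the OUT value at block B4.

Answer: {a: 0, b: 0, c: 0, d: ⊤, e: 0, f: -2}

Trace:
Per-block solution:
  B0:   IN=(all ⊤)   OUT={b:0, c:0; rest ⊤}
  B1:   IN={b:0, c:0; rest ⊤}   OUT={a:0, b:0, c:0, f:0; rest ⊤}
  B2:   IN={a:0, b:0, c:0, f:0; rest ⊤}   OUT={a:0, b:0, c:0, e:0, f:0; rest ⊤}
  B3:   IN={a:0, b:0, c:0, e:0; rest ⊤}   OUT={a:0, b:0, c:0, e:0, f:-2; rest ⊤}
  B4:   IN={a:0, b:0, c:0, e:0, f:-2; rest ⊤}   OUT={a:0, b:0, c:0, e:0, f:-2; rest ⊤}
  B5:   IN={a:0, b:0, c:0, e:0, f:-2; rest ⊤}   OUT={a:0, b:0, c:0, e:0, f:-2; rest ⊤}
  B6:   IN={a:0, b:0, c:0, e:0, f:-2; rest ⊤}   OUT={a:0, b:5, c:3, e:0, f:-2; rest ⊤}
  B7:   IN={a:0, e:0, f:-2; rest ⊤}   OUT={a:0, e:0, f:-1; rest ⊤}

Merge at B4: IN[B4] = OUT[B3] = {a: 0, b: 0, c: 0, d: ⊤, e: 0, f: -2}
Applying B4's transfer function to that IN value gives OUT[B4] (row B4 above).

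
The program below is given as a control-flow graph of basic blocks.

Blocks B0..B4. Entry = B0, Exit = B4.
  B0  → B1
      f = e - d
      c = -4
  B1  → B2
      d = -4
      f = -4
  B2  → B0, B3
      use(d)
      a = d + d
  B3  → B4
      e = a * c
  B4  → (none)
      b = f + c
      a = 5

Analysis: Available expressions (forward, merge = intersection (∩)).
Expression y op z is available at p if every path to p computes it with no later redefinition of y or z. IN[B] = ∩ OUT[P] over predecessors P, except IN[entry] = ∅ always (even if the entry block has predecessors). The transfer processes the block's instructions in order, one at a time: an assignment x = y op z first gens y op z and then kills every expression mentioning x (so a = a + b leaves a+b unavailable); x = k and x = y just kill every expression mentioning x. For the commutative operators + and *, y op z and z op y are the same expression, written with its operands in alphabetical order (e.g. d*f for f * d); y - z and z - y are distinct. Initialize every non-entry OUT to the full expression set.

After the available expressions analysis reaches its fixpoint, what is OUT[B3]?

Answer: {a*c, d+d}

Trace:
Converged values:
  B0: | IN={} | OUT={e-d}
  B1: | IN={e-d} | OUT={}
  B2: | IN={} | OUT={d+d}
  B3: | IN={d+d} | OUT={a*c, d+d}
  B4: | IN={a*c, d+d} | OUT={c+f, d+d}

Merge at B3: IN[B3] = OUT[B2] = {d+d}
Applying B3's transfer function to that IN value gives OUT[B3] (row B3 above).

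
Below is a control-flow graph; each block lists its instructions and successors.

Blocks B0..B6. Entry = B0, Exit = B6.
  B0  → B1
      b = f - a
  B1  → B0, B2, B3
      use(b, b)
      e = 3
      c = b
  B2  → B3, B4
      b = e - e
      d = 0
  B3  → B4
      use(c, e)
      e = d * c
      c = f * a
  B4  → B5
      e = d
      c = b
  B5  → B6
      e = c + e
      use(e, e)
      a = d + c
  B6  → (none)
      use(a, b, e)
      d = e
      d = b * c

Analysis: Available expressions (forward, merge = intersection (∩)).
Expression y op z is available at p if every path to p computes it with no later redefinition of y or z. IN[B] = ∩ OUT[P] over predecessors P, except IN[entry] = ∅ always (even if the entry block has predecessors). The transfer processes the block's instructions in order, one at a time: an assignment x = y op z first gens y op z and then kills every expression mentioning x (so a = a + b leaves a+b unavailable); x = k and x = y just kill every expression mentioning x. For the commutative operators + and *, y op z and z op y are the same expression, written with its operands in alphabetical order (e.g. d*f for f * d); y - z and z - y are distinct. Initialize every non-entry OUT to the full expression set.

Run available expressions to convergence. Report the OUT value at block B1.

Answer: {f-a}

Trace:
Fixpoint table:
  B0:  IN={}  OUT={f-a}
  B1:  IN={f-a}  OUT={f-a}
  B2:  IN={f-a}  OUT={e-e, f-a}
  B3:  IN={f-a}  OUT={a*f, f-a}
  B4:  IN={f-a}  OUT={f-a}
  B5:  IN={f-a}  OUT={c+d}
  B6:  IN={c+d}  OUT={b*c}

Merge at B1: IN[B1] = OUT[B0] = {f-a}
Applying B1's transfer function to that IN value gives OUT[B1] (row B1 above).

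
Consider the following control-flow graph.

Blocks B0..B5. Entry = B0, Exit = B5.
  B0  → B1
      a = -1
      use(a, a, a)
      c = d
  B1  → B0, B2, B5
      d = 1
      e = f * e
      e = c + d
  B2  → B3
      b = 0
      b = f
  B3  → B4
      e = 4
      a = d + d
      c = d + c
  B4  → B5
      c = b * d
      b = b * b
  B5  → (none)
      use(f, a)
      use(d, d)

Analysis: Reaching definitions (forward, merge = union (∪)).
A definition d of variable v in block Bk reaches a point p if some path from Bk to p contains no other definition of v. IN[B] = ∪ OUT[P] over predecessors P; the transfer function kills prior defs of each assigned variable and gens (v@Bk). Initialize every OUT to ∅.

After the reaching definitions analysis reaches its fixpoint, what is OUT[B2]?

Per-block solution:
  B0: | IN={a@B0, c@B0, d@B1, e@B1} | OUT={a@B0, c@B0, d@B1, e@B1}
  B1: | IN={a@B0, c@B0, d@B1, e@B1} | OUT={a@B0, c@B0, d@B1, e@B1}
  B2: | IN={a@B0, c@B0, d@B1, e@B1} | OUT={a@B0, b@B2, c@B0, d@B1, e@B1}
  B3: | IN={a@B0, b@B2, c@B0, d@B1, e@B1} | OUT={a@B3, b@B2, c@B3, d@B1, e@B3}
  B4: | IN={a@B3, b@B2, c@B3, d@B1, e@B3} | OUT={a@B3, b@B4, c@B4, d@B1, e@B3}
  B5: | IN={a@B0, a@B3, b@B4, c@B0, c@B4, d@B1, e@B1, e@B3} | OUT={a@B0, a@B3, b@B4, c@B0, c@B4, d@B1, e@B1, e@B3}

Merge at B2: IN[B2] = OUT[B1] = {a@B0, c@B0, d@B1, e@B1}
Applying B2's transfer function to that IN value gives OUT[B2] (row B2 above).

Answer: {a@B0, b@B2, c@B0, d@B1, e@B1}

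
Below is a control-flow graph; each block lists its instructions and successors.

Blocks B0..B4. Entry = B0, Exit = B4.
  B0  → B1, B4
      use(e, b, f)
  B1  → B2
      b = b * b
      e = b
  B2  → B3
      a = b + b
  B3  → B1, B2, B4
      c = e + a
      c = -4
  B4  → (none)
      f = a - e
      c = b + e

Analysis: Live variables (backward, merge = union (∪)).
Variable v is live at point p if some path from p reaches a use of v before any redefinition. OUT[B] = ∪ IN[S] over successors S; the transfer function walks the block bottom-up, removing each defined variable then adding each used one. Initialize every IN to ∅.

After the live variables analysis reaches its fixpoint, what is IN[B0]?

Per-block solution:
  B0:   IN={a, b, e, f}   OUT={a, b, e}
  B1:   IN={b}   OUT={b, e}
  B2:   IN={b, e}   OUT={a, b, e}
  B3:   IN={a, b, e}   OUT={a, b, e}
  B4:   IN={a, b, e}   OUT={}

Merge at B0: OUT[B0] = IN[B1] ⊔ IN[B4] = {a, b, e}
Applying B0's transfer function to that OUT value gives IN[B0] (row B0 above).

Answer: {a, b, e, f}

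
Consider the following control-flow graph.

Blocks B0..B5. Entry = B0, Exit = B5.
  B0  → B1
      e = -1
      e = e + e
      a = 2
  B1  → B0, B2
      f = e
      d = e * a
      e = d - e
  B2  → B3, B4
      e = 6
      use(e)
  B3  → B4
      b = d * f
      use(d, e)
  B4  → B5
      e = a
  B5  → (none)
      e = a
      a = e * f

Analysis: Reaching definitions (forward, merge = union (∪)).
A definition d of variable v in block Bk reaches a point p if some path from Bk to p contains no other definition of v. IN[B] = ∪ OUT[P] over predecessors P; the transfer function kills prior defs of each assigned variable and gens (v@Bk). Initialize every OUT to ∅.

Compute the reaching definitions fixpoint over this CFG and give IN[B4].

Answer: {a@B0, b@B3, d@B1, e@B2, f@B1}

Derivation:
Per-block solution:
  B0:   IN={a@B0, d@B1, e@B1, f@B1}   OUT={a@B0, d@B1, e@B0, f@B1}
  B1:   IN={a@B0, d@B1, e@B0, f@B1}   OUT={a@B0, d@B1, e@B1, f@B1}
  B2:   IN={a@B0, d@B1, e@B1, f@B1}   OUT={a@B0, d@B1, e@B2, f@B1}
  B3:   IN={a@B0, d@B1, e@B2, f@B1}   OUT={a@B0, b@B3, d@B1, e@B2, f@B1}
  B4:   IN={a@B0, b@B3, d@B1, e@B2, f@B1}   OUT={a@B0, b@B3, d@B1, e@B4, f@B1}
  B5:   IN={a@B0, b@B3, d@B1, e@B4, f@B1}   OUT={a@B5, b@B3, d@B1, e@B5, f@B1}

Merge at B4: IN[B4] = OUT[B2] ⊔ OUT[B3] = {a@B0, b@B3, d@B1, e@B2, f@B1}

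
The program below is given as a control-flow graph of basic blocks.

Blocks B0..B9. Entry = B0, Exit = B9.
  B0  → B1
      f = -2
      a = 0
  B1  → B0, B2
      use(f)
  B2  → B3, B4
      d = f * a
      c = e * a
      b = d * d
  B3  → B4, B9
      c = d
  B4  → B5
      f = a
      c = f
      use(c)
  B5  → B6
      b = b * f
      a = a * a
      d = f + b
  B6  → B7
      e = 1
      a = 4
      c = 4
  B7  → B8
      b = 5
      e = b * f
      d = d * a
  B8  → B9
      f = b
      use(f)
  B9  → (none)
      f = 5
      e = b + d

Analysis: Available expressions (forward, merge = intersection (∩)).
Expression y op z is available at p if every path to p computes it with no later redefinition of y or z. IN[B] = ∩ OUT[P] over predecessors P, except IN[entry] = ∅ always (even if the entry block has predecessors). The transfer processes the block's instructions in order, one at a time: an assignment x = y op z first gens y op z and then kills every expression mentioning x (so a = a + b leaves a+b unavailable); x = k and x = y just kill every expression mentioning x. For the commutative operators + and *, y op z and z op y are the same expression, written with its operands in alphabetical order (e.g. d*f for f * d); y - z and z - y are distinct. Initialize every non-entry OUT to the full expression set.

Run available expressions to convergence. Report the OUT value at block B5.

Converged values:
  B0:  IN={}  OUT={}
  B1:  IN={}  OUT={}
  B2:  IN={}  OUT={a*e, a*f, d*d}
  B3:  IN={a*e, a*f, d*d}  OUT={a*e, a*f, d*d}
  B4:  IN={a*e, a*f, d*d}  OUT={a*e, d*d}
  B5:  IN={a*e, d*d}  OUT={b+f}
  B6:  IN={b+f}  OUT={b+f}
  B7:  IN={b+f}  OUT={b*f}
  B8:  IN={b*f}  OUT={}
  B9:  IN={}  OUT={b+d}

Merge at B5: IN[B5] = OUT[B4] = {a*e, d*d}
Applying B5's transfer function to that IN value gives OUT[B5] (row B5 above).

Answer: {b+f}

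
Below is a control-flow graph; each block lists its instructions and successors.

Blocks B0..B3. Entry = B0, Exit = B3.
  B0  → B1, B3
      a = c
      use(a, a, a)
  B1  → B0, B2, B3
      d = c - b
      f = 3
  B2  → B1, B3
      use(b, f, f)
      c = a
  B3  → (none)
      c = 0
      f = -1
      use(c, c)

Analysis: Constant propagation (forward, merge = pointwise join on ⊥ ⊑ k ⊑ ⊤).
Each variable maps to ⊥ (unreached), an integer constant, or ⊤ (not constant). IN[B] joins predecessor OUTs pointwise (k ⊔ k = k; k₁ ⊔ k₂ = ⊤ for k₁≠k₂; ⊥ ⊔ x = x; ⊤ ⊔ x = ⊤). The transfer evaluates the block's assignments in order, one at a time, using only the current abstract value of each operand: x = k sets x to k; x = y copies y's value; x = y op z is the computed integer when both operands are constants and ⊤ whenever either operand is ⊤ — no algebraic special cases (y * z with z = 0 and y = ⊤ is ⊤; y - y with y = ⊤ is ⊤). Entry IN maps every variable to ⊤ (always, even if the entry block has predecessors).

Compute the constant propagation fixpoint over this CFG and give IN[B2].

Answer: {a: ⊤, b: ⊤, c: ⊤, d: ⊤, e: ⊤, f: 3}

Working:
Converged values:
  B0: | IN=(all ⊤) | OUT=(all ⊤)
  B1: | IN=(all ⊤) | OUT={f:3; rest ⊤}
  B2: | IN={f:3; rest ⊤} | OUT={f:3; rest ⊤}
  B3: | IN=(all ⊤) | OUT={c:0, f:-1; rest ⊤}

Merge at B2: IN[B2] = OUT[B1] = {a: ⊤, b: ⊤, c: ⊤, d: ⊤, e: ⊤, f: 3}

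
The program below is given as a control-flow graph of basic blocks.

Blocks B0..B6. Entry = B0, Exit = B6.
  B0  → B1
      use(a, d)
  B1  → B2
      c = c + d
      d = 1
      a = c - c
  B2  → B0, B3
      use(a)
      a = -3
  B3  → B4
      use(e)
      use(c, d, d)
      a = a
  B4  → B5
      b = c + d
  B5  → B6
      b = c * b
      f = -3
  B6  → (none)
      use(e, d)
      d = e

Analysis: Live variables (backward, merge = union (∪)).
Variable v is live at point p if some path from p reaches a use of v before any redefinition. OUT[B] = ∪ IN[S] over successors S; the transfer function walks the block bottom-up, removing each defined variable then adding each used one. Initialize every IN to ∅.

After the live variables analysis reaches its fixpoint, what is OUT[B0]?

Answer: {c, d, e}

Trace:
Fixpoint table:
  B0:   IN={a, c, d, e}   OUT={c, d, e}
  B1:   IN={c, d, e}   OUT={a, c, d, e}
  B2:   IN={a, c, d, e}   OUT={a, c, d, e}
  B3:   IN={a, c, d, e}   OUT={c, d, e}
  B4:   IN={c, d, e}   OUT={b, c, d, e}
  B5:   IN={b, c, d, e}   OUT={d, e}
  B6:   IN={d, e}   OUT={}

Merge at B0: OUT[B0] = IN[B1] = {c, d, e}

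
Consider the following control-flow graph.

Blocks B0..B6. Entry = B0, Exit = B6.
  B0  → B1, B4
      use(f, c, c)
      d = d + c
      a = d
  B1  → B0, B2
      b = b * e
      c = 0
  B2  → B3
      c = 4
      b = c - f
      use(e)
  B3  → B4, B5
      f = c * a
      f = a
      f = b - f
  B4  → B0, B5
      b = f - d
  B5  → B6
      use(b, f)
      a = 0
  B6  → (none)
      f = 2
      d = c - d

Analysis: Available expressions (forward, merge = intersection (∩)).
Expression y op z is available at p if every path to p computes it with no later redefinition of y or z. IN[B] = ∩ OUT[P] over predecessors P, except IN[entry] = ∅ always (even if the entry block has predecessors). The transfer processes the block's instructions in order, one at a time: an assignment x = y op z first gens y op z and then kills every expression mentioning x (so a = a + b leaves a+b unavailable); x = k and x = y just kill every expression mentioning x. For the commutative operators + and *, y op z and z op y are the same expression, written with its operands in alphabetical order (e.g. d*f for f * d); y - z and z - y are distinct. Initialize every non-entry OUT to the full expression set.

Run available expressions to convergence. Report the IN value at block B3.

Fixpoint table:
  B0:  IN={}  OUT={}
  B1:  IN={}  OUT={}
  B2:  IN={}  OUT={c-f}
  B3:  IN={c-f}  OUT={a*c}
  B4:  IN={}  OUT={f-d}
  B5:  IN={}  OUT={}
  B6:  IN={}  OUT={}

Merge at B3: IN[B3] = OUT[B2] = {c-f}

Answer: {c-f}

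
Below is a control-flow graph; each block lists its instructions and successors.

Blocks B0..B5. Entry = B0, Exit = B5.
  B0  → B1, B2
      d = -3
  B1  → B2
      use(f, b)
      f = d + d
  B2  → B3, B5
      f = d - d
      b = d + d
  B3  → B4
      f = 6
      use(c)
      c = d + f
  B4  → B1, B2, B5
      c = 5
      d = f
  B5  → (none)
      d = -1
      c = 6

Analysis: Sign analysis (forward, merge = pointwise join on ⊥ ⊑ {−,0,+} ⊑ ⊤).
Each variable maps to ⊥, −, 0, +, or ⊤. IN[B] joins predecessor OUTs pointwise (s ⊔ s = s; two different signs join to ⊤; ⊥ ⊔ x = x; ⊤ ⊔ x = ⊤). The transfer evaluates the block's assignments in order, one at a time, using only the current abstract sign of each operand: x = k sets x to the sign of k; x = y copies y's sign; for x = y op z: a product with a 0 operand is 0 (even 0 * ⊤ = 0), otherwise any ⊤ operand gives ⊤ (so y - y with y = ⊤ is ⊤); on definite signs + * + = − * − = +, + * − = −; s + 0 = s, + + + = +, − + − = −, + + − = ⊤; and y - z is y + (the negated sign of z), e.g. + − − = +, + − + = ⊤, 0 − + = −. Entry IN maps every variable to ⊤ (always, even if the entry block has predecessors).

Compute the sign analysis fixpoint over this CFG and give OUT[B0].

Converged values:
  B0:  IN=(all ⊤)  OUT={d:-; rest ⊤}
  B1:  IN=(all ⊤)  OUT=(all ⊤)
  B2:  IN=(all ⊤)  OUT=(all ⊤)
  B3:  IN=(all ⊤)  OUT={f:+; rest ⊤}
  B4:  IN={f:+; rest ⊤}  OUT={c:+, d:+, f:+; rest ⊤}
  B5:  IN=(all ⊤)  OUT={c:+, d:-; rest ⊤}

B0 is the boundary node: IN[B0] = {a: ⊤, b: ⊤, c: ⊤, d: ⊤, e: ⊤, f: ⊤}
Applying B0's transfer function to that IN value gives OUT[B0] (row B0 above).

Answer: {a: ⊤, b: ⊤, c: ⊤, d: -, e: ⊤, f: ⊤}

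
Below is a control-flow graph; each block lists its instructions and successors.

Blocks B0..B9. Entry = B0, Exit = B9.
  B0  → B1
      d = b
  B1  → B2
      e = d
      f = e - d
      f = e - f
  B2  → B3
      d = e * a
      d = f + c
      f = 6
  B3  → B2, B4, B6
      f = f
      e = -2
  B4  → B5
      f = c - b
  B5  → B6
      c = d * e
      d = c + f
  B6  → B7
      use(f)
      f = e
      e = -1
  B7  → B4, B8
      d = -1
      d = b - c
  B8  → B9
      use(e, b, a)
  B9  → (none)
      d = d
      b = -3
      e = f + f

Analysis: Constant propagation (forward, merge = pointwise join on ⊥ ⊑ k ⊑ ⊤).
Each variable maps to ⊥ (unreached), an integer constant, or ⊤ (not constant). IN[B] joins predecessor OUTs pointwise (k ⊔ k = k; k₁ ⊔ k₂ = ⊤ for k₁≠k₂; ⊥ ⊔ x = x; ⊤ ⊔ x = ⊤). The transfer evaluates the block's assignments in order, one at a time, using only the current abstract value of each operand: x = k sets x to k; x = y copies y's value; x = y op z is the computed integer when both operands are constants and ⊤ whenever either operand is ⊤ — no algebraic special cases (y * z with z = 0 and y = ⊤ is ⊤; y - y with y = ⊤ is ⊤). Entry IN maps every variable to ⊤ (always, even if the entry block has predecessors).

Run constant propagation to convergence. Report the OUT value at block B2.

Fixpoint table:
  B0:  IN=(all ⊤)  OUT=(all ⊤)
  B1:  IN=(all ⊤)  OUT=(all ⊤)
  B2:  IN=(all ⊤)  OUT={f:6; rest ⊤}
  B3:  IN={f:6; rest ⊤}  OUT={e:-2, f:6; rest ⊤}
  B4:  IN=(all ⊤)  OUT=(all ⊤)
  B5:  IN=(all ⊤)  OUT=(all ⊤)
  B6:  IN=(all ⊤)  OUT={e:-1; rest ⊤}
  B7:  IN={e:-1; rest ⊤}  OUT={e:-1; rest ⊤}
  B8:  IN={e:-1; rest ⊤}  OUT={e:-1; rest ⊤}
  B9:  IN={e:-1; rest ⊤}  OUT={b:-3; rest ⊤}

Merge at B2: IN[B2] = OUT[B1] ⊔ OUT[B3] = {a: ⊤, b: ⊤, c: ⊤, d: ⊤, e: ⊤, f: ⊤}
Applying B2's transfer function to that IN value gives OUT[B2] (row B2 above).

Answer: {a: ⊤, b: ⊤, c: ⊤, d: ⊤, e: ⊤, f: 6}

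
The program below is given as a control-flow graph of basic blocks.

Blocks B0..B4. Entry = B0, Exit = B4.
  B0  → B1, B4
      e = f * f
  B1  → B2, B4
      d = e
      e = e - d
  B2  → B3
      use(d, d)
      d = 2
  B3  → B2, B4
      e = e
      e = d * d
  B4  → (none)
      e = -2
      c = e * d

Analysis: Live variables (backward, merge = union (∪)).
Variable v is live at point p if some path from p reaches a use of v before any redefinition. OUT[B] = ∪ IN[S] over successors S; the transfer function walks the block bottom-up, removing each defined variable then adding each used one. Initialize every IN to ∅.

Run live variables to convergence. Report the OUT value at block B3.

Answer: {d, e}

Working:
Fixpoint table:
  B0:  IN={d, f}  OUT={d, e}
  B1:  IN={e}  OUT={d, e}
  B2:  IN={d, e}  OUT={d, e}
  B3:  IN={d, e}  OUT={d, e}
  B4:  IN={d}  OUT={}

Merge at B3: OUT[B3] = IN[B2] ⊔ IN[B4] = {d, e}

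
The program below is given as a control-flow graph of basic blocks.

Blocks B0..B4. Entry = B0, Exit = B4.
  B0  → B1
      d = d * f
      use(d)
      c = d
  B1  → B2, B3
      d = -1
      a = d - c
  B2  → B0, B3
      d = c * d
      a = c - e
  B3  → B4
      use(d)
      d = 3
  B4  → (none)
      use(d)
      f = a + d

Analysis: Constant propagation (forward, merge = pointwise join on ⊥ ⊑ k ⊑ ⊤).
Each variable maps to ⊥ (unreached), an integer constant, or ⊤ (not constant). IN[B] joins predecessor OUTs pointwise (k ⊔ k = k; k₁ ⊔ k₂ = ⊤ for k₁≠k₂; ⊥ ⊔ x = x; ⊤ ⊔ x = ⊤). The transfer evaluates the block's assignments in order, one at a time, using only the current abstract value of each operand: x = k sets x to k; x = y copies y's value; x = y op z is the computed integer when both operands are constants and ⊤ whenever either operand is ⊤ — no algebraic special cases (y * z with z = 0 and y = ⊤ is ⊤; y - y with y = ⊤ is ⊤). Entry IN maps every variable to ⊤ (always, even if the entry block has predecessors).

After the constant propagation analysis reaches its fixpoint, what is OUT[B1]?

Converged values:
  B0:  IN=(all ⊤)  OUT=(all ⊤)
  B1:  IN=(all ⊤)  OUT={d:-1; rest ⊤}
  B2:  IN={d:-1; rest ⊤}  OUT=(all ⊤)
  B3:  IN=(all ⊤)  OUT={d:3; rest ⊤}
  B4:  IN={d:3; rest ⊤}  OUT={d:3; rest ⊤}

Merge at B1: IN[B1] = OUT[B0] = {a: ⊤, b: ⊤, c: ⊤, d: ⊤, e: ⊤, f: ⊤}
Applying B1's transfer function to that IN value gives OUT[B1] (row B1 above).

Answer: {a: ⊤, b: ⊤, c: ⊤, d: -1, e: ⊤, f: ⊤}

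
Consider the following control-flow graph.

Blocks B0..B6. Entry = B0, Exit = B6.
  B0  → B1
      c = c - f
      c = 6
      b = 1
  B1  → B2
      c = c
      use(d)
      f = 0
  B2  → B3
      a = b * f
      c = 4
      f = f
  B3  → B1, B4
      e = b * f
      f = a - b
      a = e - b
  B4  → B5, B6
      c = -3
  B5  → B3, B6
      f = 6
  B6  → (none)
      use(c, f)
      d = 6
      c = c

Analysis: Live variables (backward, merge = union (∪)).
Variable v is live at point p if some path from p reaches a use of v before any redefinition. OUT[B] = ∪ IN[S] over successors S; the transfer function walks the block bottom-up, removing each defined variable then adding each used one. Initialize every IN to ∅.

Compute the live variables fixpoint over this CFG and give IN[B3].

Answer: {a, b, c, d, f}

Derivation:
Fixpoint table:
  B0: | IN={c, d, f} | OUT={b, c, d}
  B1: | IN={b, c, d} | OUT={b, d, f}
  B2: | IN={b, d, f} | OUT={a, b, c, d, f}
  B3: | IN={a, b, c, d, f} | OUT={a, b, c, d, f}
  B4: | IN={a, b, d, f} | OUT={a, b, c, d, f}
  B5: | IN={a, b, c, d} | OUT={a, b, c, d, f}
  B6: | IN={c, f} | OUT={}

Merge at B3: OUT[B3] = IN[B1] ⊔ IN[B4] = {a, b, c, d, f}
Applying B3's transfer function to that OUT value gives IN[B3] (row B3 above).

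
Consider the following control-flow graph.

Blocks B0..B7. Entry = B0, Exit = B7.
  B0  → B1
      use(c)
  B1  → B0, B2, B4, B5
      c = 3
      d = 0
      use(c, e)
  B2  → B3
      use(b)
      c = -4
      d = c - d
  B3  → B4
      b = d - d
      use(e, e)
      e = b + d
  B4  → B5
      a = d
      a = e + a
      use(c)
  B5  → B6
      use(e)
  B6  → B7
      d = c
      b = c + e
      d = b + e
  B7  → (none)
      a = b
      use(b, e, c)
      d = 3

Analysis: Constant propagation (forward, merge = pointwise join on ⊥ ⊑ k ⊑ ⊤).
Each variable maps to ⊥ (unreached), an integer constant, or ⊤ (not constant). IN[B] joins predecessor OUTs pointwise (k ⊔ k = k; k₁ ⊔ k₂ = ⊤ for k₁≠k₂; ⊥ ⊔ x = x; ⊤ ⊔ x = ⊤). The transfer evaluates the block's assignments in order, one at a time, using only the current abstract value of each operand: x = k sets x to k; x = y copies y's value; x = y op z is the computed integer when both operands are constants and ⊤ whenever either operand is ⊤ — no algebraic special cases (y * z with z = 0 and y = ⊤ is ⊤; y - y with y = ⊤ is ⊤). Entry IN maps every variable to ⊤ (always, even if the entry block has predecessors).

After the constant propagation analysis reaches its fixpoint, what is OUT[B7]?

Answer: {a: ⊤, b: ⊤, c: ⊤, d: 3, e: ⊤, f: ⊤}

Derivation:
Converged values:
  B0:  IN=(all ⊤)  OUT=(all ⊤)
  B1:  IN=(all ⊤)  OUT={c:3, d:0; rest ⊤}
  B2:  IN={c:3, d:0; rest ⊤}  OUT={c:-4, d:-4; rest ⊤}
  B3:  IN={c:-4, d:-4; rest ⊤}  OUT={b:0, c:-4, d:-4, e:-4; rest ⊤}
  B4:  IN=(all ⊤)  OUT=(all ⊤)
  B5:  IN=(all ⊤)  OUT=(all ⊤)
  B6:  IN=(all ⊤)  OUT=(all ⊤)
  B7:  IN=(all ⊤)  OUT={d:3; rest ⊤}

Merge at B7: IN[B7] = OUT[B6] = {a: ⊤, b: ⊤, c: ⊤, d: ⊤, e: ⊤, f: ⊤}
Applying B7's transfer function to that IN value gives OUT[B7] (row B7 above).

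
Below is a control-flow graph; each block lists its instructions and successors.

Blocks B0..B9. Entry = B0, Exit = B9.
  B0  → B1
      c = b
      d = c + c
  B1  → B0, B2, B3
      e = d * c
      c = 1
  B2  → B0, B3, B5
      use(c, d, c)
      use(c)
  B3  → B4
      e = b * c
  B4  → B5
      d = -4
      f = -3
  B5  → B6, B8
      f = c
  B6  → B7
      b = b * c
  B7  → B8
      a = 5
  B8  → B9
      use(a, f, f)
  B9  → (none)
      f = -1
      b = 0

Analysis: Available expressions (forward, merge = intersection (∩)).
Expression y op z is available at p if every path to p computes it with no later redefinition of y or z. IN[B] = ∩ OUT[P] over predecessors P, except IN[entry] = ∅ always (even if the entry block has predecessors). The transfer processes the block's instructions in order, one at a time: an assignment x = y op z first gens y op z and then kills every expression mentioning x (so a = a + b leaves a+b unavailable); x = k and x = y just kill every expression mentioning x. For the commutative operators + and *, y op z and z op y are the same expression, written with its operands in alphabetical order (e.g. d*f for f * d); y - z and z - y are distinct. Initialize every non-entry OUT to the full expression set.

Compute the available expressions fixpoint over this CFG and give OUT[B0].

Answer: {c+c}

Trace:
Per-block solution:
  B0: | IN={} | OUT={c+c}
  B1: | IN={c+c} | OUT={}
  B2: | IN={} | OUT={}
  B3: | IN={} | OUT={b*c}
  B4: | IN={b*c} | OUT={b*c}
  B5: | IN={} | OUT={}
  B6: | IN={} | OUT={}
  B7: | IN={} | OUT={}
  B8: | IN={} | OUT={}
  B9: | IN={} | OUT={}

Merge at B0 (entry node, so the boundary value {} is joined with the incoming edge(s)): IN[B0] = {} ∩ OUT[B1] ∩ OUT[B2] = {}
Applying B0's transfer function to that IN value gives OUT[B0] (row B0 above).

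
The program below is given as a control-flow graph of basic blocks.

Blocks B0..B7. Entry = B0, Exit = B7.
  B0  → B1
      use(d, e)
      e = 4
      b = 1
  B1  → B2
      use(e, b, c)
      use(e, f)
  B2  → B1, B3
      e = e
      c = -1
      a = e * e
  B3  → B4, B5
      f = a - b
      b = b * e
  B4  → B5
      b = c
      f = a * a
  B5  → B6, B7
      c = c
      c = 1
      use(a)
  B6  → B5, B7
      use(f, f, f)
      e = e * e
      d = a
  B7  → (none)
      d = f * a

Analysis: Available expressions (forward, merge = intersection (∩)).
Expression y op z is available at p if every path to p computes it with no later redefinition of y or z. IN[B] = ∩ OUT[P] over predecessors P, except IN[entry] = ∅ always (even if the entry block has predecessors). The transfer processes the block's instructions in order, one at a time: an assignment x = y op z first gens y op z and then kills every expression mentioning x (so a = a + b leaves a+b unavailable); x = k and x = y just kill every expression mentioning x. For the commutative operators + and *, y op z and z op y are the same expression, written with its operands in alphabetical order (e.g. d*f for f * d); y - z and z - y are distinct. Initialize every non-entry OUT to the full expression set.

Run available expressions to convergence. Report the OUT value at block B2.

Answer: {e*e}

Trace:
Converged values:
  B0: | IN={} | OUT={}
  B1: | IN={} | OUT={}
  B2: | IN={} | OUT={e*e}
  B3: | IN={e*e} | OUT={e*e}
  B4: | IN={e*e} | OUT={a*a, e*e}
  B5: | IN={} | OUT={}
  B6: | IN={} | OUT={}
  B7: | IN={} | OUT={a*f}

Merge at B2: IN[B2] = OUT[B1] = {}
Applying B2's transfer function to that IN value gives OUT[B2] (row B2 above).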